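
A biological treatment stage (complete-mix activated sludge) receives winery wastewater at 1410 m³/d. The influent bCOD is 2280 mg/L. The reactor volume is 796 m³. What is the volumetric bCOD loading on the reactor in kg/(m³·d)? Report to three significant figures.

L_v ≈ 4.04 kg bCOD/(m³·d)

L_v = Q S₀ / V = 1410 × 2280 × 10⁻³ / 796.0 = 4.039 kg/(m³·d).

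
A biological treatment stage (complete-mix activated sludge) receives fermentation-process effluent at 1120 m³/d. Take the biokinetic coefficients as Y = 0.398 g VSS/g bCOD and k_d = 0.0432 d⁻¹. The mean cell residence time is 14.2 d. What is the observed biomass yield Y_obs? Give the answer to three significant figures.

Y_obs ≈ 0.247 g VSS/g bCOD

Y_obs = Y / (1 + k_d θ_c) = 0.398 / (1 + 0.0432 × 14.2) = 0.398 / 1.613 = 0.2467.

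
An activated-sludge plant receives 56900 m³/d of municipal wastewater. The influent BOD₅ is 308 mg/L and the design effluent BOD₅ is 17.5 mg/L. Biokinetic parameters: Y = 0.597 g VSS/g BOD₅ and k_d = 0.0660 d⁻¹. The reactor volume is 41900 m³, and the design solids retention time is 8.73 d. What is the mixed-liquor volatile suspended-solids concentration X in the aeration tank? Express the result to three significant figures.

From V·X·(1 + k_d·θ_c) = Y·Q·(S₀ − S)·θ_c: X = 0.597 × 56900 × (308 − 17.5) × 8.73 / [41900 × (1 + 0.0660 × 8.73)] = 1304 mg/L.

X ≈ 1300 mg/L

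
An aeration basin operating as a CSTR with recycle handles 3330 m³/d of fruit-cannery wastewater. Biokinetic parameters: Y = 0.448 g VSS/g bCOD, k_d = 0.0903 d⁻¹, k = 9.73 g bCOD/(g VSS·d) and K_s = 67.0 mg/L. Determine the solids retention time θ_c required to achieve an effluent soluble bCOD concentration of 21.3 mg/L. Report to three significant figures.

At the target effluent, Y k S/(K_s+S) = 0.448×9.73×21.3/88.30 = 1.052 d⁻¹.
θ_c = 1/(μ − k_d) = 1/(1.052 − 0.0903) = 1/0.9612 = 1.040 d.

θ_c ≈ 1.04 d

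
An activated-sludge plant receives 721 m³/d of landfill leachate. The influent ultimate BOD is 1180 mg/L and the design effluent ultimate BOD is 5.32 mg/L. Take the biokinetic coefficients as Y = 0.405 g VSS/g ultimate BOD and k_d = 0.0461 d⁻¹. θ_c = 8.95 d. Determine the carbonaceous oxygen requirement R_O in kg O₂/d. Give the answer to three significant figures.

R_O ≈ 502 kg O₂/d

The observed yield is Y_obs = Y/(1 + k_d·θ_c) = 0.405 / (1 + 0.0461 × 8.95) = 0.405 / 1.413 = 0.2867 g VSS per g ultimate BOD removed.
Substrate removed = Q·(S₀ − S) = 721 m³/d × (1180 − 5.32) g/m³ = 8.47×10^5 g/d = 846.9 kg/d.
P_X = Y_obs·Q·(S₀ − S) = 0.2867 × 846.9 = 242.8 kg VSS/d.
Carbonaceous O₂ demand = substrate oxidised − cell-mass equivalent = 846.9 − 1.42 × 242.8 = 502.1 kg O₂/d.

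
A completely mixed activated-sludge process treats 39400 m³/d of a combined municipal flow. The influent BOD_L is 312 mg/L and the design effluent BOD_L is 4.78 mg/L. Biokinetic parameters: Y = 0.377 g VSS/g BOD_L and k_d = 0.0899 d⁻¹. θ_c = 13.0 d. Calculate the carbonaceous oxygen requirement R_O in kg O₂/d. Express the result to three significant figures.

R_O ≈ 9120 kg O₂/d

Y_obs = Y / (1 + k_d θ_c) = 0.377 / (1 + 0.0899 × 13.0) = 0.377 / 2.169 = 0.1738.
Substrate removed = Q·(S₀ − S) = 39400 m³/d × (312 − 4.78) g/m³ = 1.21×10^7 g/d = 12104 kg/d.
Biomass synthesised: P_X = Y_obs × 12104 = 2104 kg VSS/d.
Carbonaceous O₂ demand = substrate oxidised − cell-mass equivalent = 12104 − 1.42 × 2104 = 9117 kg O₂/d.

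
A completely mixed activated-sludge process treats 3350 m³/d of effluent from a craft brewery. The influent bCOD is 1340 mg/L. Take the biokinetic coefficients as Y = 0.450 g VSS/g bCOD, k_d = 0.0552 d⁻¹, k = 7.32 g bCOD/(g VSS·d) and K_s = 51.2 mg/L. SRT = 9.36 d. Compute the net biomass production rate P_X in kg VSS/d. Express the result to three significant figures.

For a completely mixed reactor with recycle the Lawrence–McCarty relation gives S = K_s·(1 + k_d·θ_c) / [θ_c·(Y·k − k_d) − 1] = 51.2 × (1 + 0.0552 × 9.36) / [9.36 × (0.450 × 7.32 − 0.0552) − 1] = 77.65 / 29.32 = 2.649 mg/L.
Y_obs = Y / (1 + k_d θ_c) = 0.450 / (1 + 0.0552 × 9.36) = 0.450 / 1.517 = 0.2967.
Mass of bCOD removed per day: Q(S₀ − S) = 3350 × 1337 g/m³ = 4480 kg/d.
Net biomass production P_X = Y_obs × Q·(S₀ − S) = 0.2967 × 4480 = 1329 kg VSS/d.

P_X ≈ 1330 kg VSS/d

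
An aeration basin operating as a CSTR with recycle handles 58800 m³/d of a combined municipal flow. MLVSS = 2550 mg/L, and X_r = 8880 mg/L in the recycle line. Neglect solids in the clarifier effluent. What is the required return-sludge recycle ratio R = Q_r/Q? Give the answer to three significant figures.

R = Q_r/Q = X/(X_r − X) = 2550 / (8880 − 2550) = 0.4028.

R ≈ 0.403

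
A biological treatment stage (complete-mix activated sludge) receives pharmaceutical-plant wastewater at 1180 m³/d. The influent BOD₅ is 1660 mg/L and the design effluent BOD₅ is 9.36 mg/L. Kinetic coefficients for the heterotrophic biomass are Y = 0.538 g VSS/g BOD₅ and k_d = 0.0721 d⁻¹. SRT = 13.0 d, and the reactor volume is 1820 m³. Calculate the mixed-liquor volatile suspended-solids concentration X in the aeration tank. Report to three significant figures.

From V·X·(1 + k_d·θ_c) = Y·Q·(S₀ − S)·θ_c: X = 0.538 × 1180 × (1660 − 9.36) × 13.0 / [1820 × (1 + 0.0721 × 13.0)] = 3864 mg/L.

X ≈ 3860 mg/L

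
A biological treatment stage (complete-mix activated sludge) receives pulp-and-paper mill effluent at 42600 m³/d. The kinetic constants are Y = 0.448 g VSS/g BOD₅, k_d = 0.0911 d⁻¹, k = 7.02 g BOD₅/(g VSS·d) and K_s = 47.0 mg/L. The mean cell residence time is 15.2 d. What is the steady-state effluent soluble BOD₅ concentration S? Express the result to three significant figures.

S ≈ 2.47 mg/L

From the Monod/SRT balance for a CMAS, S = K_s·(1+k_d θ_c)/[θ_c·(Y k − k_d) − 1] = 47.0 × (1 + 0.0911 × 15.2) / [15.2 × (0.448 × 7.02 − 0.0911) − 1] = 112.1 / 45.42 = 2.468 mg/L.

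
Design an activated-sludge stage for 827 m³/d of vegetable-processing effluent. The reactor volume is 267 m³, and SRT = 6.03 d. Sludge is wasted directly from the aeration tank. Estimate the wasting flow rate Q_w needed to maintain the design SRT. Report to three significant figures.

Q_w ≈ 44.3 m³/d

Wasting from the aeration tank: Q_w = V / θ_c = 267.0 / 6.03 = 44.28 m³/d.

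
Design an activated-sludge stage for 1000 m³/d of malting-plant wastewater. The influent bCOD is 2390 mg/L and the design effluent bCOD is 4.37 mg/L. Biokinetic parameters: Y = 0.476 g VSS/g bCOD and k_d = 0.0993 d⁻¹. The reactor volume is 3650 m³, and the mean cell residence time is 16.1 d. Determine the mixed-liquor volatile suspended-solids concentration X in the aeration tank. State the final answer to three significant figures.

X ≈ 1930 mg/L

X = Y·Q·ΔS·θ_c / [V·(1 + k_d θ_c)] = 0.476 × 1000 × (2390 − 4.37) × 16.1 / [3650 × (1 + 0.0993 × 16.1)] = 1927 mg/L.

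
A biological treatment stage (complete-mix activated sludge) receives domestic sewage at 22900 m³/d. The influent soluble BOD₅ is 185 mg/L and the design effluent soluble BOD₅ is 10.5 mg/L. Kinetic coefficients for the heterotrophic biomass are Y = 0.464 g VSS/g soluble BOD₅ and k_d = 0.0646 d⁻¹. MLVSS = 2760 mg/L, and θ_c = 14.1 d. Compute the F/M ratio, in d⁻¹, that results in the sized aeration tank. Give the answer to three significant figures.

Steady-state biomass mass balance: V·X·(1 + k_d·θ_c) = Y·Q·(S₀ − S)·θ_c, so V = 0.464 × 22900 × (185 − 10.5) × 14.1 / [2760 × (1 + 0.0646 × 14.1)] = 2.61×10^7 / 5274 = 4957 m³.
F/M = applied load / biomass = Q·S₀/(V·X) = 22900 × 185 / (4957 × 2760) = 0.3096 d⁻¹.

F/M ≈ 0.310 d⁻¹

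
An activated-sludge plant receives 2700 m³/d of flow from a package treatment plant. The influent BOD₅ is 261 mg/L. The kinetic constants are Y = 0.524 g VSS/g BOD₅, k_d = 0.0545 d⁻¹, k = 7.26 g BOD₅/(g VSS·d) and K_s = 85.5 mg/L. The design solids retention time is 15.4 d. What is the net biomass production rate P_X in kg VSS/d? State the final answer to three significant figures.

From the Monod/SRT balance for a CMAS, S = K_s·(1+k_d θ_c)/[θ_c·(Y k − k_d) − 1] = 85.5 × (1 + 0.0545 × 15.4) / [15.4 × (0.524 × 7.26 − 0.0545) − 1] = 157.3 / 56.75 = 2.771 mg/L.
Y_obs = Y / (1 + k_d θ_c) = 0.524 / (1 + 0.0545 × 15.4) = 0.524 / 1.839 = 0.2849.
Substrate removed = Q·(S₀ − S) = 2700 m³/d × (261 − 2.77) g/m³ = 6.97×10^5 g/d = 697.2 kg/d.
So the net sludge growth is P_X = 0.2849 × 697.2 = 198.6 kg VSS/d.

P_X ≈ 199 kg VSS/d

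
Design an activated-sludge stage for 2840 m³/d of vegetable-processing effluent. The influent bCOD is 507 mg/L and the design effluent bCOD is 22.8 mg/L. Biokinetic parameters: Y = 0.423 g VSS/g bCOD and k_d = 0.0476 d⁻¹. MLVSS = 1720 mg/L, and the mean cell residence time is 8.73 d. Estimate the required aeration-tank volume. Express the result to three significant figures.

V ≈ 2090 m³

From the SRT design equation V = Y Q (S₀−S) θ_c / [X (1 + k_d θ_c)] = 0.423 × 2840 × (507 − 22.8) × 8.73 / [1720 × (1 + 0.0476 × 8.73)] = 5.08×10^6 / 2435 = 2086 m³.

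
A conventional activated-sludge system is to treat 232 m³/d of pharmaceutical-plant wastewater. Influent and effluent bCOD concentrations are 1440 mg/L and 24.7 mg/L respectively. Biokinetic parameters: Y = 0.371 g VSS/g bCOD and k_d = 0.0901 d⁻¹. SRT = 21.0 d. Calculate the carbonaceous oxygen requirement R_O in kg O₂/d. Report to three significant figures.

R_O ≈ 269 kg O₂/d

Correct the yield for decay: Y_obs = Y/(1 + k_d θ_c) = 0.371 / (1 + 0.0901 × 21.0) = 0.371 / 2.892 = 0.1283.
Q·(S₀ − S) = 232 × (1440 − 24.7) × 10⁻³ = 328.3 kg/d removed.
Biomass synthesised: P_X = Y_obs × 328.3 = 42.12 kg VSS/d.
R_O = Q·ΔS − 1.42 P_X = 328.3 − 59.81 = 268.5 kg O₂/d.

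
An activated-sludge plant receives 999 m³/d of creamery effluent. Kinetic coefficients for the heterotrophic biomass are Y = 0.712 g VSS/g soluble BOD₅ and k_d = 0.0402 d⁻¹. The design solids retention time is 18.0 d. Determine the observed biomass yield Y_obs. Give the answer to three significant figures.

Y_obs ≈ 0.413 g VSS/g soluble BOD₅

Y_obs = Y / (1 + k_d θ_c) = 0.712 / (1 + 0.0402 × 18.0) = 0.712 / 1.724 = 0.4131.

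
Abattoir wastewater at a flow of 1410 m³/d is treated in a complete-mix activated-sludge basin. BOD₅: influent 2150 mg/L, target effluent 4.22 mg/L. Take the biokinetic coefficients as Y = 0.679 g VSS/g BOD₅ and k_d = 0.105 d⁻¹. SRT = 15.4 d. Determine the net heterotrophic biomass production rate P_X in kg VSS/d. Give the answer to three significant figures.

Observed yield with endogenous decay: Y_obs = Y / (1 + k_d·θ_c) = 0.679 / (1 + 0.105 × 15.4) = 0.679 / 2.617 = 0.2595 g VSS/g BOD₅.
Q·(S₀ − S) = 1410 × (2150 − 4.22) × 10⁻³ = 3026 kg/d removed.
P_X = Y_obs · Q(S₀ − S) = 0.2595 × 3026 = 785.0 kg VSS/d.

P_X ≈ 785 kg VSS/d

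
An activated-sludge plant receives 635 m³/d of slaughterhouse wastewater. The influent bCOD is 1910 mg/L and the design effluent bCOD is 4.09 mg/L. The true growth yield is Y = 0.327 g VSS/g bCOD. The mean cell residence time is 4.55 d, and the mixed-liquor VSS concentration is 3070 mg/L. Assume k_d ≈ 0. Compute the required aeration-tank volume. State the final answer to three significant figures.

V ≈ 587 m³

Biomass mass balance (decay neglected): V·X = Y·Q·(S₀ − S)·θ_c, so V = 0.327 × 635 × (1910 − 4.09) × 4.55 / 3070 = 586.5 m³.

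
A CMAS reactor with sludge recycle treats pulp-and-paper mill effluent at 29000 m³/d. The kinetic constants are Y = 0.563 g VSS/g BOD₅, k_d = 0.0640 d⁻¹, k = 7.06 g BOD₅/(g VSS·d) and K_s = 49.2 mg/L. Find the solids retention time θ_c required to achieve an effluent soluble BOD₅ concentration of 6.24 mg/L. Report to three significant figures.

Specific growth rate at S = 6.24 mg/L: μ = YkS/(K_s+S) = 0.563·7.06·6.24/(49.2+6.24) = 0.4474 d⁻¹.
1/θ_c = 0.4474 − 0.0640 = 0.3834 d⁻¹, so θ_c = 2.608 d.

θ_c ≈ 2.61 d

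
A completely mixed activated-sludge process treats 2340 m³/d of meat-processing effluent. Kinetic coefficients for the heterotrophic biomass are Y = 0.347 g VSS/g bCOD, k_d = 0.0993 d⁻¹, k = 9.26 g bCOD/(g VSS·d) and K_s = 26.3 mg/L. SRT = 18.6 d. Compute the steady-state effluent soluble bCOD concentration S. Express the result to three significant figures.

Effluent substrate depends only on kinetics and SRT: S = K_s(1 + k_d θ_c) / [θ_c(Yk − k_d) − 1] = 26.3 × (1 + 0.0993 × 18.6) / [18.6 × (0.347 × 9.26 − 0.0993) − 1] = 74.88 / 56.92 = 1.315 mg/L.

S ≈ 1.32 mg/L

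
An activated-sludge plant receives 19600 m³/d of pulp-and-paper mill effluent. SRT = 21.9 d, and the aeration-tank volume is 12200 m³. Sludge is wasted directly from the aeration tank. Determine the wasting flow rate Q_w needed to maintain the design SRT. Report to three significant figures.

Wasting from the aeration tank: Q_w = V / θ_c = 12200 / 21.9 = 557.1 m³/d.

Q_w ≈ 557 m³/d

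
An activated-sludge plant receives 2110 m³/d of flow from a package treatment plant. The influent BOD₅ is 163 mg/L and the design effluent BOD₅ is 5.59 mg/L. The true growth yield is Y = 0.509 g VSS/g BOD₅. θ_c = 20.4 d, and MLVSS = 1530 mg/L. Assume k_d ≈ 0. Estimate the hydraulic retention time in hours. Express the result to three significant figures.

τ ≈ 25.6 h

Biomass mass balance (decay neglected): V·X = Y·Q·(S₀ − S)·θ_c, so V = 0.509 × 2110 × (163 − 5.59) × 20.4 / 1530 = 2254 m³.
τ = V/Q = 2254/2110 = 1.068 d, or 25.64 h.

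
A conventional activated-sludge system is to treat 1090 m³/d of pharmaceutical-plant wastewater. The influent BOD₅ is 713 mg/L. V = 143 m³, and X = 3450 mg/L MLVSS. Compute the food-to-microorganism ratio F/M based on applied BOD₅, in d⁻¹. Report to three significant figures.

F/M ≈ 1.58 d⁻¹

F/M = Q·S₀ / (V·X) = 1090 × 713 / (143.0 × 3450) = 1.575 g BOD₅·(g VSS·d)⁻¹.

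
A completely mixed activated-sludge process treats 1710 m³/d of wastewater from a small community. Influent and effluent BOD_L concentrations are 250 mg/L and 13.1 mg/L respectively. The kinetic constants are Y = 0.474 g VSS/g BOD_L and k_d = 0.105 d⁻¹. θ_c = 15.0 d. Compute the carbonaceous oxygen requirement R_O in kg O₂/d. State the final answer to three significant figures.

Correct the yield for decay: Y_obs = Y/(1 + k_d θ_c) = 0.474 / (1 + 0.105 × 15.0) = 0.474 / 2.575 = 0.1841.
Substrate removed = Q·(S₀ − S) = 1710 m³/d × (250 − 13.1) g/m³ = 4.05×10^5 g/d = 405.1 kg/d.
Biomass synthesised: P_X = Y_obs × 405.1 = 74.57 kg VSS/d.
R_O = Q·ΔS − 1.42 P_X = 405.1 − 105.9 = 299.2 kg O₂/d.

R_O ≈ 299 kg O₂/d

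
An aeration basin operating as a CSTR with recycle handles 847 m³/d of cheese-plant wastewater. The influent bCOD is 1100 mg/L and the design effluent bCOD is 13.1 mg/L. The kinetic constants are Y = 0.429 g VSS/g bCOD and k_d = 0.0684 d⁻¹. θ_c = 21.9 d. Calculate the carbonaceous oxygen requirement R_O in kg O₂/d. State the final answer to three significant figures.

The observed yield is Y_obs = Y/(1 + k_d·θ_c) = 0.429 / (1 + 0.0684 × 21.9) = 0.429 / 2.498 = 0.1717 g VSS per g bCOD removed.
Mass of bCOD removed per day: Q(S₀ − S) = 847 × 1087 g/m³ = 920.6 kg/d.
Net sludge production P_X = 0.1717 × 920.6 = 158.1 kg VSS/d.
Carbonaceous O₂ demand = substrate oxidised − cell-mass equivalent = 920.6 − 1.42 × 158.1 = 696.1 kg O₂/d.

R_O ≈ 696 kg O₂/d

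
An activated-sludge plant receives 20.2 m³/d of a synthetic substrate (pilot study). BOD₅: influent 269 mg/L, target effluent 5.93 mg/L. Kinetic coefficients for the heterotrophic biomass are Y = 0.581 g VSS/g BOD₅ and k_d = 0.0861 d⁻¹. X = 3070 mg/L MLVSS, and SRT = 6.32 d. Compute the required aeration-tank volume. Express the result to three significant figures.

V ≈ 4.12 m³

Steady-state biomass mass balance: V·X·(1 + k_d·θ_c) = Y·Q·(S₀ − S)·θ_c, so V = 0.581 × 20.2 × (269 − 5.93) × 6.32 / [3070 × (1 + 0.0861 × 6.32)] = 1.95×10^4 / 4741 = 4.116 m³.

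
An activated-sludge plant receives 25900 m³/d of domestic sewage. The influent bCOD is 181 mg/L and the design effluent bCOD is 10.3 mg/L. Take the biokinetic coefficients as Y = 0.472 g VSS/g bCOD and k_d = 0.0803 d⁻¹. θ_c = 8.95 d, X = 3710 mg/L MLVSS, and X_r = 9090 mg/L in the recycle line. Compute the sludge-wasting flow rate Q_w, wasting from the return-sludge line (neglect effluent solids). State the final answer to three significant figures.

Q_w ≈ 134 m³/d

Rearranging the biomass balance for a CMAS with decay, V = Y·Q·ΔS·θ_c / [X·(1+k_d θ_c)] = 0.472 × 25900 × (181 − 10.3) × 8.95 / [3710 × (1 + 0.0803 × 8.95)] = 1.87×10^7 / 6376 = 2929 m³.
Wasting from the return line (neglecting effluent solids): Q_w = V·X / (θ_c·X_r) = 2929 × 3710 / (8.95 × 9090) = 133.6 m³/d.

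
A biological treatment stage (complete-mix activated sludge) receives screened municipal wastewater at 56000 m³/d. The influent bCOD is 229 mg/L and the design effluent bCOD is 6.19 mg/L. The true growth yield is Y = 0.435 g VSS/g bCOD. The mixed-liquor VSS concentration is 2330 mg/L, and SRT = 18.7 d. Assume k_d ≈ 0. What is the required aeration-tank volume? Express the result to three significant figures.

V·X = Y·Q·ΔS·θ_c gives V = 0.435 × 56000 × (229 − 6.19) × 18.7 / 2330 = 43561 m³.

V ≈ 43600 m³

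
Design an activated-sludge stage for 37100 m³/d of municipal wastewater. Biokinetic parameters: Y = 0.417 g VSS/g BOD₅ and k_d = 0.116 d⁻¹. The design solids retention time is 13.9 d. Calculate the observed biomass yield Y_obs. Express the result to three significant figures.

Y_obs = Y / (1 + k_d θ_c) = 0.417 / (1 + 0.116 × 13.9) = 0.417 / 2.612 = 0.1596.

Y_obs ≈ 0.160 g VSS/g BOD₅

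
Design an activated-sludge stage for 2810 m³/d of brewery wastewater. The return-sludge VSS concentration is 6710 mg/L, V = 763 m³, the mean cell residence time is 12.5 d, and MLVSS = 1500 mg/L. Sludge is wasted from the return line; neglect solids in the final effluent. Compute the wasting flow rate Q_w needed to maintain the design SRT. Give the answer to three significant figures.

Q_w ≈ 13.6 m³/d

θ_c = V·X/(Q_w·X_r) when wasting from the recycle, so Q_w = V·X/(θ_c·X_r) = 763.0 × 1500 / (12.5 × 6710) = 13.65 m³/d.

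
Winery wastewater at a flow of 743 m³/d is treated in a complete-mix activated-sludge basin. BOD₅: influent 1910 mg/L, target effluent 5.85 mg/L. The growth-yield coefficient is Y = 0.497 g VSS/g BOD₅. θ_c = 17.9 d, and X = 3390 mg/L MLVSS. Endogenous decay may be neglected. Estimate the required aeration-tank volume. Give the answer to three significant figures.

V ≈ 3710 m³

Biomass mass balance (decay neglected): V·X = Y·Q·(S₀ − S)·θ_c, so V = 0.497 × 743 × (1910 − 5.85) × 17.9 / 3390 = 3713 m³.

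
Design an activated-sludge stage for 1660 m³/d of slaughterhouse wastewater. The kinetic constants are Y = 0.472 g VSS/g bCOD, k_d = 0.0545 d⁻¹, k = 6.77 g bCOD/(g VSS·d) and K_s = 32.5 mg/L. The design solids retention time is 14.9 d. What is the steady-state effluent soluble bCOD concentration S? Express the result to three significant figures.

S ≈ 1.29 mg/L

Effluent substrate depends only on kinetics and SRT: S = K_s(1 + k_d θ_c) / [θ_c(Yk − k_d) − 1] = 32.5 × (1 + 0.0545 × 14.9) / [14.9 × (0.472 × 6.77 − 0.0545) − 1] = 58.89 / 45.80 = 1.286 mg/L.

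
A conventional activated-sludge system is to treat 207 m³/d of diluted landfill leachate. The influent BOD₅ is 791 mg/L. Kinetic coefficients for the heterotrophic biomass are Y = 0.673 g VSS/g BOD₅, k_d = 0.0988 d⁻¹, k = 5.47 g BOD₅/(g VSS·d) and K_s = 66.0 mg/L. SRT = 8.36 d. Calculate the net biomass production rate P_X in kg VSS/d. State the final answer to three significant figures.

P_X ≈ 60.0 kg VSS/d

For a completely mixed reactor with recycle the Lawrence–McCarty relation gives S = K_s·(1 + k_d·θ_c) / [θ_c·(Y·k − k_d) − 1] = 66.0 × (1 + 0.0988 × 8.36) / [8.36 × (0.673 × 5.47 − 0.0988) − 1] = 120.5 / 28.95 = 4.163 mg/L.
Observed yield with endogenous decay: Y_obs = Y / (1 + k_d·θ_c) = 0.673 / (1 + 0.0988 × 8.36) = 0.673 / 1.826 = 0.3686 g VSS/g BOD₅.
Mass of BOD₅ removed per day: Q(S₀ − S) = 207 × 786.8 g/m³ = 162.9 kg/d.
Biomass produced: P_X = Y_obs·Q·ΔS = 0.3686 × 162.9 ≈ 60.03 kg VSS/d.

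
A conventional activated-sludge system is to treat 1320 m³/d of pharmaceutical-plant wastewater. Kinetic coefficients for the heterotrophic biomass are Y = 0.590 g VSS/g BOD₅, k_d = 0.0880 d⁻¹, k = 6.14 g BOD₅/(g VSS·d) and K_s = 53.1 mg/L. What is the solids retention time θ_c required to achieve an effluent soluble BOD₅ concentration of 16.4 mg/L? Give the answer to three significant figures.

From 1/θ_c = Y·k·S/(K_s + S) − k_d: Y·k·S/(K_s+S) = 0.590 × 6.14 × 16.4 / (53.1 + 16.4) = 0.8548 d⁻¹.
1/θ_c = 0.8548 − 0.0880 = 0.7668 d⁻¹, so θ_c = 1.304 d.

θ_c ≈ 1.30 d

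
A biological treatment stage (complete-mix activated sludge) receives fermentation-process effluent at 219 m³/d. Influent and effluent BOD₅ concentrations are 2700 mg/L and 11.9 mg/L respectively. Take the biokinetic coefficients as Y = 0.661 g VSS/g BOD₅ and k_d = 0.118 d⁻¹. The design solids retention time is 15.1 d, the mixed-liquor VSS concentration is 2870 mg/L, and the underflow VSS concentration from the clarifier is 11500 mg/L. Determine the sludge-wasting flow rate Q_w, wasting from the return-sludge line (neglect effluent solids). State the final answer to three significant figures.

Rearranging the biomass balance for a CMAS with decay, V = Y·Q·ΔS·θ_c / [X·(1+k_d θ_c)] = 0.661 × 219 × (2700 − 11.9) × 15.1 / [2870 × (1 + 0.118 × 15.1)] = 5.88×10^6 / 7984 = 736.0 m³.
Wasting from the return line (neglecting effluent solids): Q_w = V·X / (θ_c·X_r) = 736.0 × 2870 / (15.1 × 11500) = 12.16 m³/d.

Q_w ≈ 12.2 m³/d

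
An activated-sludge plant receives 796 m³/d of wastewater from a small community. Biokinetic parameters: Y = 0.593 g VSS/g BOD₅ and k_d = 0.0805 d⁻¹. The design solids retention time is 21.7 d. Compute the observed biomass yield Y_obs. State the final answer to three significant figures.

The observed yield is Y_obs = Y/(1 + k_d·θ_c) = 0.593 / (1 + 0.0805 × 21.7) = 0.593 / 2.747 = 0.2159 g VSS per g BOD₅ removed.

Y_obs ≈ 0.216 g VSS/g BOD₅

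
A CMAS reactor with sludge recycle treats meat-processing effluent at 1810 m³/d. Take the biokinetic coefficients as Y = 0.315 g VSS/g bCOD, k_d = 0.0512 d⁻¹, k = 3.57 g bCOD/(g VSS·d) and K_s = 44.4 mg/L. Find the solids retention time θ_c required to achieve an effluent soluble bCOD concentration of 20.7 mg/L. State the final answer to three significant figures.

θ_c ≈ 3.26 d

At the target effluent, Y k S/(K_s+S) = 0.315×3.57×20.7/65.10 = 0.3576 d⁻¹.
Then 1/θ_c = μ − k_d = 0.3576 − 0.0512 = 0.3064 d⁻¹, giving θ_c = 3.264 d.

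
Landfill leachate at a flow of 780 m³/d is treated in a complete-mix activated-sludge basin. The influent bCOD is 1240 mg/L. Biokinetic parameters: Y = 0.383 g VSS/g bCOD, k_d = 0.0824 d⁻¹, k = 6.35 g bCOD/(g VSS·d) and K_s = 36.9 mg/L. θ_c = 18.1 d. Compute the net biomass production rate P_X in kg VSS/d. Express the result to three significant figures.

For a completely mixed reactor with recycle the Lawrence–McCarty relation gives S = K_s·(1 + k_d·θ_c) / [θ_c·(Y·k − k_d) − 1] = 36.9 × (1 + 0.0824 × 18.1) / [18.1 × (0.383 × 6.35 − 0.0824) − 1] = 91.93 / 41.53 = 2.214 mg/L.
Correct the yield for decay: Y_obs = Y/(1 + k_d θ_c) = 0.383 / (1 + 0.0824 × 18.1) = 0.383 / 2.491 = 0.1537.
Q·(S₀ − S) = 780 × (1240 − 2.21) × 10⁻³ = 965.5 kg/d removed.
So the net sludge growth is P_X = 0.1537 × 965.5 = 148.4 kg VSS/d.

P_X ≈ 148 kg VSS/d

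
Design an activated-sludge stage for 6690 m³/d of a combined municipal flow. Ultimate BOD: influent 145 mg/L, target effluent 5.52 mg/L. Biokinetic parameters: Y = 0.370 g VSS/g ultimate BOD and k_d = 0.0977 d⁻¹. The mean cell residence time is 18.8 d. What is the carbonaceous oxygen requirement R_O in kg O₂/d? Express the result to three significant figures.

R_O ≈ 760 kg O₂/d

Observed yield with endogenous decay: Y_obs = Y / (1 + k_d·θ_c) = 0.370 / (1 + 0.0977 × 18.8) = 0.370 / 2.837 = 0.1304 g VSS/g ultimate BOD.
ΔS = 145 − 5.52 = 139.5 mg/L, so the substrate removal rate is 6690 × 139.5/1000 = 933.1 kg ultimate BOD/d.
Biomass synthesised: P_X = Y_obs × 933.1 = 121.7 kg VSS/d.
Carbonaceous O₂ demand = substrate oxidised − cell-mass equivalent = 933.1 − 1.42 × 121.7 = 760.3 kg O₂/d.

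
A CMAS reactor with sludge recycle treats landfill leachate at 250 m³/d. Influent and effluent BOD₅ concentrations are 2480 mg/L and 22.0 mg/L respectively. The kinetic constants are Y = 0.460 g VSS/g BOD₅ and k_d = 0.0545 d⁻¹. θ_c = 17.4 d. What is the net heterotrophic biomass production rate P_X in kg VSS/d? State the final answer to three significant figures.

Correct the yield for decay: Y_obs = Y/(1 + k_d θ_c) = 0.460 / (1 + 0.0545 × 17.4) = 0.460 / 1.948 = 0.2361.
Mass of BOD₅ removed per day: Q(S₀ − S) = 250 × 2458 g/m³ = 614.5 kg/d.
Net biomass production P_X = Y_obs × Q·(S₀ − S) = 0.2361 × 614.5 = 145.1 kg VSS/d.

P_X ≈ 145 kg VSS/d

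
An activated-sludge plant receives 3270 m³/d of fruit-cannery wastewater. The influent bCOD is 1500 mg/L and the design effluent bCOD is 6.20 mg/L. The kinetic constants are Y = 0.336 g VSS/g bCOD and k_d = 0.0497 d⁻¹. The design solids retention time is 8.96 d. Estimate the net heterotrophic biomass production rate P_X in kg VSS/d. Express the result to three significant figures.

Correct the yield for decay: Y_obs = Y/(1 + k_d θ_c) = 0.336 / (1 + 0.0497 × 8.96) = 0.336 / 1.445 = 0.2325.
Substrate removed = Q·(S₀ − S) = 3270 m³/d × (1500 − 6.20) g/m³ = 4.88×10^6 g/d = 4885 kg/d.
Net biomass production P_X = Y_obs × Q·(S₀ − S) = 0.2325 × 4885 = 1136 kg VSS/d.

P_X ≈ 1140 kg VSS/d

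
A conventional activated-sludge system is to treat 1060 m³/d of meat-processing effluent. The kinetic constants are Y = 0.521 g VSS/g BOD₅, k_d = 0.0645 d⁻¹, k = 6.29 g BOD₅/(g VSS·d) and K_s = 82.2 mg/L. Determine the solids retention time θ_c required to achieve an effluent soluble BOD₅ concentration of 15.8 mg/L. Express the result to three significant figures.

θ_c ≈ 2.16 d

Specific growth rate at S = 15.8 mg/L: μ = YkS/(K_s+S) = 0.521·6.29·15.8/(82.2+15.8) = 0.5283 d⁻¹.
Then 1/θ_c = μ − k_d = 0.5283 − 0.0645 = 0.4638 d⁻¹, giving θ_c = 2.156 d.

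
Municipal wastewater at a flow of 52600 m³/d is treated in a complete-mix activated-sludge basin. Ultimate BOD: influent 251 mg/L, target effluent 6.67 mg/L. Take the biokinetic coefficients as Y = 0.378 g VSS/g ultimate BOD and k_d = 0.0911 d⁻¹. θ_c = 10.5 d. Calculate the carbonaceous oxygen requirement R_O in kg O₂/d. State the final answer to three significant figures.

R_O ≈ 9330 kg O₂/d

The observed yield is Y_obs = Y/(1 + k_d·θ_c) = 0.378 / (1 + 0.0911 × 10.5) = 0.378 / 1.957 = 0.1932 g VSS per g ultimate BOD removed.
Mass of ultimate BOD removed per day: Q(S₀ − S) = 52600 × 244.3 g/m³ = 12852 kg/d.
P_X = Y_obs·Q·(S₀ − S) = 0.1932 × 12852 = 2483 kg VSS/d.
Carbonaceous O₂ demand = substrate oxidised − cell-mass equivalent = 12852 − 1.42 × 2483 = 9326 kg O₂/d.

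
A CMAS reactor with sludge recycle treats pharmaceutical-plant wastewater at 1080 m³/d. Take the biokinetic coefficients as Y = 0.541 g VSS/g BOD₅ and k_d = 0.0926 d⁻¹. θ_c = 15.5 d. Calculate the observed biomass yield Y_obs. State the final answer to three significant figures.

Y_obs ≈ 0.222 g VSS/g BOD₅

Observed yield with endogenous decay: Y_obs = Y / (1 + k_d·θ_c) = 0.541 / (1 + 0.0926 × 15.5) = 0.541 / 2.435 = 0.2221 g VSS/g BOD₅.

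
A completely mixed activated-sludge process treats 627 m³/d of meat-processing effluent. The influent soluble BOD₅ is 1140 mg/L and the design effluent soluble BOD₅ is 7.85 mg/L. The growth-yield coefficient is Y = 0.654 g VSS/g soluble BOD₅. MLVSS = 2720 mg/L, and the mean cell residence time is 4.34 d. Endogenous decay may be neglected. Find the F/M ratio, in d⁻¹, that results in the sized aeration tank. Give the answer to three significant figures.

F/M ≈ 0.355 d⁻¹

With k_d = 0 the design equation reduces to V = Y Q (S₀−S) θ_c / X = 0.654 × 627 × (1140 − 7.85) × 4.34 / 2720 = 740.7 m³.
F/M = Q·S₀ / (V·X) = 627 × 1140 / (740.7 × 2720) = 0.3548 g soluble BOD₅·(g VSS·d)⁻¹.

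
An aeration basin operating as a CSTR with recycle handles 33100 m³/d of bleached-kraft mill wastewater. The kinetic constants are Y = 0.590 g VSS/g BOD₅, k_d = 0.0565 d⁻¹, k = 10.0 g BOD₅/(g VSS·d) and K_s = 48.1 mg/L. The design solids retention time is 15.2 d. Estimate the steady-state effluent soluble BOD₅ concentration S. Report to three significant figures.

For a completely mixed reactor with recycle the Lawrence–McCarty relation gives S = K_s·(1 + k_d·θ_c) / [θ_c·(Y·k − k_d) − 1] = 48.1 × (1 + 0.0565 × 15.2) / [15.2 × (0.590 × 10.0 − 0.0565) − 1] = 89.41 / 87.82 = 1.018 mg/L.

S ≈ 1.02 mg/L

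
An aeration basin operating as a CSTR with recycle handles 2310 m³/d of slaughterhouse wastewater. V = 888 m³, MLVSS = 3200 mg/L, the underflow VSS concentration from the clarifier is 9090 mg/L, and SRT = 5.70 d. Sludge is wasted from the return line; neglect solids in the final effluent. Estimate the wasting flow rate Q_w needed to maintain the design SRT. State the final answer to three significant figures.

Q_w ≈ 54.8 m³/d

Wasting from the return line (neglecting effluent solids): Q_w = V·X / (θ_c·X_r) = 888.0 × 3200 / (5.70 × 9090) = 54.84 m³/d.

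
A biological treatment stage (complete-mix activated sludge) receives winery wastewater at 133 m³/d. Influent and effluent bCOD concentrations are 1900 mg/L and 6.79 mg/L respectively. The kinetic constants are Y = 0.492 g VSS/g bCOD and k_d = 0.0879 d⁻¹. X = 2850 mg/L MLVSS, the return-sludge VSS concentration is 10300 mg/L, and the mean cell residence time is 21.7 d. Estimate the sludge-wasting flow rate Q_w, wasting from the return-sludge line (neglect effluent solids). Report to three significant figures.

Q_w ≈ 4.14 m³/d

Rearranging the biomass balance for a CMAS with decay, V = Y·Q·ΔS·θ_c / [X·(1+k_d θ_c)] = 0.492 × 133 × (1900 − 6.79) × 21.7 / [2850 × (1 + 0.0879 × 21.7)] = 2.69×10^6 / 8286 = 324.4 m³.
Wasting from the return line (neglecting effluent solids): Q_w = V·X / (θ_c·X_r) = 324.4 × 2850 / (21.7 × 10300) = 4.137 m³/d.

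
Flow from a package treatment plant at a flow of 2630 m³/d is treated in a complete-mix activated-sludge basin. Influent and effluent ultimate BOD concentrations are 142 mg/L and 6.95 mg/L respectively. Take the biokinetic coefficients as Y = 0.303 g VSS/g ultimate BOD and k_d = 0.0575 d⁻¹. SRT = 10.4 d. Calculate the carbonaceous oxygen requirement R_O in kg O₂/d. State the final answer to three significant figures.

Y_obs = Y / (1 + k_d θ_c) = 0.303 / (1 + 0.0575 × 10.4) = 0.303 / 1.598 = 0.1896.
ΔS = 142 − 6.95 = 135.1 mg/L, so the substrate removal rate is 2630 × 135.1/1000 = 355.2 kg ultimate BOD/d.
Net sludge production P_X = 0.1896 × 355.2 = 67.35 kg VSS/d.
Carbonaceous O₂ demand = substrate oxidised − cell-mass equivalent = 355.2 − 1.42 × 67.35 = 259.5 kg O₂/d.

R_O ≈ 260 kg O₂/d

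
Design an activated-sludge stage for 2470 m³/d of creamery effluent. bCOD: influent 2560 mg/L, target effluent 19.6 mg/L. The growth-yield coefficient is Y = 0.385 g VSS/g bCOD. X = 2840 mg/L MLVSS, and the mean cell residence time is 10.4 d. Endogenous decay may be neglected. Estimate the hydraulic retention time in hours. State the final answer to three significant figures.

V·X = Y·Q·ΔS·θ_c gives V = 0.385 × 2470 × (2560 − 19.6) × 10.4 / 2840 = 8847 m³.
HRT = V/Q = 8847 m³ / 2470 m³·d⁻¹ = 3.582 d × 24 = 85.96 h.

τ ≈ 86.0 h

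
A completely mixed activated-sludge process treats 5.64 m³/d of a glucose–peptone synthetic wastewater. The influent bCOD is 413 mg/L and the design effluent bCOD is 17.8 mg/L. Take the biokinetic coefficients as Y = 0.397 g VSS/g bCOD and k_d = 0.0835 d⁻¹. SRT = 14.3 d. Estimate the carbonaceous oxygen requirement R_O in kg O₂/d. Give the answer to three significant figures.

R_O ≈ 1.66 kg O₂/d

Correct the yield for decay: Y_obs = Y/(1 + k_d θ_c) = 0.397 / (1 + 0.0835 × 14.3) = 0.397 / 2.194 = 0.1809.
Q·(S₀ − S) = 5.64 × (413 − 17.8) × 10⁻³ = 2.229 kg/d removed.
P_X = Y_obs·Q·(S₀ − S) = 0.1809 × 2.229 = 0.4033 kg VSS/d.
R_O = Q·(S₀ − S) − 1.42·P_X = 2.229 − 1.42 × 0.4033 = 1.656 kg O₂/d.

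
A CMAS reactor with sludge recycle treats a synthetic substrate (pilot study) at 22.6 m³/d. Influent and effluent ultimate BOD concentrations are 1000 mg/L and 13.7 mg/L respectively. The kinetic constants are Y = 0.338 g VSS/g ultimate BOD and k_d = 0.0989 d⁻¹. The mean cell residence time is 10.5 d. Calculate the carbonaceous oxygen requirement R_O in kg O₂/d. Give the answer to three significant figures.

Correct the yield for decay: Y_obs = Y/(1 + k_d θ_c) = 0.338 / (1 + 0.0989 × 10.5) = 0.338 / 2.038 = 0.1658.
Substrate removed = Q·(S₀ − S) = 22.6 m³/d × (1000 − 13.7) g/m³ = 2.23×10^4 g/d = 22.29 kg/d.
Biomass synthesised: P_X = Y_obs × 22.29 = 3.696 kg VSS/d.
Carbonaceous O₂ demand = substrate oxidised − cell-mass equivalent = 22.29 − 1.42 × 3.696 = 17.04 kg O₂/d.

R_O ≈ 17.0 kg O₂/d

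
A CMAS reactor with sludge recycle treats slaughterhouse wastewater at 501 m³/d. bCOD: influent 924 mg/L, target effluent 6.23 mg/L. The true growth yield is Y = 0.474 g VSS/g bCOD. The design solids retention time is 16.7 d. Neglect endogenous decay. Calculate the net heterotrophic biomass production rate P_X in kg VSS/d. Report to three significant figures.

Since k_d ≈ 0, Y_obs = Y = 0.474 g VSS/g bCOD.
Q·(S₀ − S) = 501 × (924 − 6.23) × 10⁻³ = 459.8 kg/d removed.
Biomass produced: P_X = Y_obs·Q·ΔS = 0.4740 × 459.8 ≈ 217.9 kg VSS/d.

P_X ≈ 218 kg VSS/d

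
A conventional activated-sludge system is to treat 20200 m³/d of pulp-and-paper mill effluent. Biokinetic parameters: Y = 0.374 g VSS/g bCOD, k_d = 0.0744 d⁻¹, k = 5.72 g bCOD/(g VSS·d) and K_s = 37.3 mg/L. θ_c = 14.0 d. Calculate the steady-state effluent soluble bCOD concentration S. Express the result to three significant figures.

S ≈ 2.73 mg/L

From the Monod/SRT balance for a CMAS, S = K_s·(1+k_d θ_c)/[θ_c·(Y k − k_d) − 1] = 37.3 × (1 + 0.0744 × 14.0) / [14.0 × (0.374 × 5.72 − 0.0744) − 1] = 76.15 / 27.91 = 2.729 mg/L.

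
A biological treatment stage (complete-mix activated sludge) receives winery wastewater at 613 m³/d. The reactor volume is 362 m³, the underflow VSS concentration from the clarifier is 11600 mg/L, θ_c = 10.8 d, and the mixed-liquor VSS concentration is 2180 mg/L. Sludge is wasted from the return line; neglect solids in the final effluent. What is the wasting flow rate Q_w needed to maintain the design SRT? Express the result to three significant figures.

Q_w ≈ 6.30 m³/d

θ_c = V·X/(Q_w·X_r) when wasting from the recycle, so Q_w = V·X/(θ_c·X_r) = 362.0 × 2180 / (10.8 × 11600) = 6.299 m³/d.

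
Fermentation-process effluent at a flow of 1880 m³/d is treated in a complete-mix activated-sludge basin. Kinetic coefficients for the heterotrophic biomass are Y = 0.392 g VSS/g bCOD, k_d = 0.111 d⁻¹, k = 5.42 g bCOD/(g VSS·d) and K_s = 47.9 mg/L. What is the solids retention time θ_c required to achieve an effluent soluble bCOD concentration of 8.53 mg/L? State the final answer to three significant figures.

θ_c ≈ 4.76 d

From 1/θ_c = Y·k·S/(K_s + S) − k_d: Y·k·S/(K_s+S) = 0.392 × 5.42 × 8.53 / (47.9 + 8.53) = 0.3212 d⁻¹.
1/θ_c = 0.3212 − 0.111 = 0.2102 d⁻¹, so θ_c = 4.758 d.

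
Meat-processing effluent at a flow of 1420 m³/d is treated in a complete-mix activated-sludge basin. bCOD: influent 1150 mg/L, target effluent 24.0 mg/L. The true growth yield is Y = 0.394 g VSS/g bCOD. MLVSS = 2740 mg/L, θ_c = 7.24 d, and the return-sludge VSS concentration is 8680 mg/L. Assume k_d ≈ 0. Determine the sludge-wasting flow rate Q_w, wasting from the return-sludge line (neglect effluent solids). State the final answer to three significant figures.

Q_w ≈ 72.6 m³/d

Biomass mass balance (decay neglected): V·X = Y·Q·(S₀ − S)·θ_c, so V = 0.394 × 1420 × (1150 − 24.0) × 7.24 / 2740 = 1665 m³.
θ_c = V·X/(Q_w·X_r) when wasting from the recycle, so Q_w = V·X/(θ_c·X_r) = 1665 × 2740 / (7.24 × 8680) = 72.58 m³/d.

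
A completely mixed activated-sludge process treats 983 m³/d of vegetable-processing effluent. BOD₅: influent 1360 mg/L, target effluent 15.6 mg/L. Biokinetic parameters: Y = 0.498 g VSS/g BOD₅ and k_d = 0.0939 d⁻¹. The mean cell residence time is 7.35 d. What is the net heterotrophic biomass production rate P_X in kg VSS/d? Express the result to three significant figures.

P_X ≈ 389 kg VSS/d

Y_obs = Y / (1 + k_d θ_c) = 0.498 / (1 + 0.0939 × 7.35) = 0.498 / 1.690 = 0.2946.
Q·(S₀ − S) = 983 × (1360 − 15.6) × 10⁻³ = 1322 kg/d removed.
Biomass produced: P_X = Y_obs·Q·ΔS = 0.2946 × 1322 ≈ 389.4 kg VSS/d.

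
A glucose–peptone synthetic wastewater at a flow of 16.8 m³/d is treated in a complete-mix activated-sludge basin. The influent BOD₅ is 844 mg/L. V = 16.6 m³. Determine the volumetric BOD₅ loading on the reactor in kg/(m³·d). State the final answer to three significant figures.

Applied BOD₅ load per unit volume = Q·S₀/V = (16.8 × 844/1000)/16.60 = 0.8542 kg BOD₅·m⁻³·d⁻¹.

L_v ≈ 0.854 kg BOD₅/(m³·d)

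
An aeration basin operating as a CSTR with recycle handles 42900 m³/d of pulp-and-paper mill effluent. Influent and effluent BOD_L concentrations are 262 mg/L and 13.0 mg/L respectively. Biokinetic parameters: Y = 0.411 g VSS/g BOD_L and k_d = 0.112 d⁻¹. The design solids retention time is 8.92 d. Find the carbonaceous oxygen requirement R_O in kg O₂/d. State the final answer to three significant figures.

R_O ≈ 7560 kg O₂/d

Observed yield with endogenous decay: Y_obs = Y / (1 + k_d·θ_c) = 0.411 / (1 + 0.112 × 8.92) = 0.411 / 1.999 = 0.2056 g VSS/g BOD_L.
Substrate removed = Q·(S₀ − S) = 42900 m³/d × (262 − 13.0) g/m³ = 1.07×10^7 g/d = 10682 kg/d.
Biomass synthesised: P_X = Y_obs × 10682 = 2196 kg VSS/d.
R_O = Q·ΔS − 1.42 P_X = 10682 − 3119 = 7563 kg O₂/d.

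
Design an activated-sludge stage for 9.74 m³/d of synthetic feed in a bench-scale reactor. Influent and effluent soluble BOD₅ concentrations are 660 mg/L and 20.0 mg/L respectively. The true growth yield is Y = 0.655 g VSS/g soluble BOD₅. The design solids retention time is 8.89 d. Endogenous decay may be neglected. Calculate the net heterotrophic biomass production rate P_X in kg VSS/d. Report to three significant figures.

P_X ≈ 4.08 kg VSS/d

Since k_d ≈ 0, Y_obs = Y = 0.655 g VSS/g soluble BOD₅.
Substrate removed = Q·(S₀ − S) = 9.74 m³/d × (660 − 20.0) g/m³ = 6.23×10^3 g/d = 6.234 kg/d.
Biomass produced: P_X = Y_obs·Q·ΔS = 0.6550 × 6.234 ≈ 4.083 kg VSS/d.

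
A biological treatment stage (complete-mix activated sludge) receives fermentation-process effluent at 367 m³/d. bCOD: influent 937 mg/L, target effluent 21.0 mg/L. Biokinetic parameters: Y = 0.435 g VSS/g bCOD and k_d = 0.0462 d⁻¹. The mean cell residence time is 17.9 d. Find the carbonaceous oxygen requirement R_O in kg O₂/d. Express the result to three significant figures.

The observed yield is Y_obs = Y/(1 + k_d·θ_c) = 0.435 / (1 + 0.0462 × 17.9) = 0.435 / 1.827 = 0.2381 g VSS per g bCOD removed.
ΔS = 937 − 21.0 = 916.0 mg/L, so the substrate removal rate is 367 × 916.0/1000 = 336.2 kg bCOD/d.
Net sludge production P_X = 0.2381 × 336.2 = 80.04 kg VSS/d.
R_O = Q·(S₀ − S) − 1.42·P_X = 336.2 − 1.42 × 80.04 = 222.5 kg O₂/d.

R_O ≈ 223 kg O₂/d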